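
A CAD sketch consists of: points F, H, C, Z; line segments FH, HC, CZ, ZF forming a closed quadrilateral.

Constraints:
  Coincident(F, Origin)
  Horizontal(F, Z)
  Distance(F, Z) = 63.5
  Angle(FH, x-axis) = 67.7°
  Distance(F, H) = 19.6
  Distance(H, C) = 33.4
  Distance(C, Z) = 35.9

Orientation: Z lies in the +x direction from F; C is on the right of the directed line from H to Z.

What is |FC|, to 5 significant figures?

29.516

Checks: F = (0.00, 0.00) ✓; |HC| = 33.40 ✓; |CZ| = 35.90 ✓.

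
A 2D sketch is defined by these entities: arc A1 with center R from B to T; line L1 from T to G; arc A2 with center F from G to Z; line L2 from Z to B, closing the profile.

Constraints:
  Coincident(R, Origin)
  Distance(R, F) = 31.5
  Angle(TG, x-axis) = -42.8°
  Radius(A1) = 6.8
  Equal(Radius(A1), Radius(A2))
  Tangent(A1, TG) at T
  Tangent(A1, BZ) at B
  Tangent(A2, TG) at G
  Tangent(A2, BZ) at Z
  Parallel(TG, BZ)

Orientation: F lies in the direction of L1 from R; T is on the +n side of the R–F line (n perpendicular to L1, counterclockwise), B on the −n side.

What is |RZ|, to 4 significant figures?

32.23

The slot axis is L1's direction at -42.8°, so u = (cos -42.8°, sin -42.8°) = (0.7337, -0.6794) and n = (−sin -42.8°, cos -42.8°) = (0.6794, 0.7337). R is at the origin and F lies 31.5 along u from R, so F = 31.5·u = (23.11, -21.40). Tangency of A1 to both parallel lines with radius 6.8 puts T and B at R ± 6.8·n: T = (4.620, 4.989), B = (-4.620, -4.989). Equal radii place G and Z the same way about F: G = F + 6.8·n = (27.73, -16.41), Z = F − 6.8·n = (18.49, -26.39). Then |RZ| = |Z − R| = 32.23.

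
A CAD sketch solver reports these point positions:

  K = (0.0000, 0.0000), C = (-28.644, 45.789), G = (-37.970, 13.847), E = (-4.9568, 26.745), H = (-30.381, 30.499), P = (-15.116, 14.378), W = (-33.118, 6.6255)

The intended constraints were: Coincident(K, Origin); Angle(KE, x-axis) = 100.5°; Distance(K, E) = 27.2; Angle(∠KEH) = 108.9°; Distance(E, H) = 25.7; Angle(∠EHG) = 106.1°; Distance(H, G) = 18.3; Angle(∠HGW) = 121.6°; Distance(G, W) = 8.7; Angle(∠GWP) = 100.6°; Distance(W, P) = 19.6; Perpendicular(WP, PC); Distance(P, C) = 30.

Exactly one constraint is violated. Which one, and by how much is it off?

Distance(P, C) = 30 — off by 4.20.

K = (0.00, 0.00) ✓; KE at 100.5° ✓; |KE| = 27.20 ✓; ∠KEH = 108.9° ✓; |EH| = 25.70 ✓; ∠EHG = 106.1° ✓; |HG| = 18.30 ✓; ∠HGW = 121.6° ✓; |GW| = 8.700 ✓; ∠GWP = 100.6° ✓; |WP| = 19.60 ✓; ∠(WP, PC) = 90.00° ✓; |PC| = 34.20 ✗.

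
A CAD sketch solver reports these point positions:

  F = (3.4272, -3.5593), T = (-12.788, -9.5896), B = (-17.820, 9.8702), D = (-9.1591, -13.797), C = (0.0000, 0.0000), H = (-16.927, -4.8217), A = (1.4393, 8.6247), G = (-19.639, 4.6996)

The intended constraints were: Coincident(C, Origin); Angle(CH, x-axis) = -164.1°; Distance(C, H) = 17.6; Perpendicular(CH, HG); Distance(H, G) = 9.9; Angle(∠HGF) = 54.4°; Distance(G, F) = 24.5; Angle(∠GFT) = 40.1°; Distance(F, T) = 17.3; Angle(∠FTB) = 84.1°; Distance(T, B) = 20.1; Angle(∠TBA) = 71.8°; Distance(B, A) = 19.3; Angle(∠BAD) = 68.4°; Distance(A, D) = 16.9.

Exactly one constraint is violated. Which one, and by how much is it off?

Distance(A, D) = 16.9 — off by 7.90.

C = (0.00, 0.00) ✓; CH at -164.1° ✓; |CH| = 17.60 ✓; ∠(CH, HG) = 90.00° ✓; |HG| = 9.900 ✓; ∠HGF = 54.40° ✓; |GF| = 24.50 ✓; ∠GFT = 40.10° ✓; |FT| = 17.30 ✓; ∠FTB = 84.10° ✓; |TB| = 20.10 ✓; ∠TBA = 71.80° ✓; |BA| = 19.30 ✓; ∠BAD = 68.40° ✓; |AD| = 24.80 ✗.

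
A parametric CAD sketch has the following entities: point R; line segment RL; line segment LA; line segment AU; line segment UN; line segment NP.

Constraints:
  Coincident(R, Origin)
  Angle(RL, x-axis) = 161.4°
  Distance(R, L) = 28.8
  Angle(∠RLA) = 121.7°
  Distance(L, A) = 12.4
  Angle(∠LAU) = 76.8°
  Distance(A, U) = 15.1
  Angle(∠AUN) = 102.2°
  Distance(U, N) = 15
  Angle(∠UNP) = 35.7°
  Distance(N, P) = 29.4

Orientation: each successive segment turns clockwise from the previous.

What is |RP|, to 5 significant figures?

42.713

R is at the origin; RL runs at 161.4° with length 28.8, so L = (-27.296, 9.1860). ∠RLA = 121.7° gives LA at 103.10° from the x-axis; with |LA| = 12.4, A = (-30.106, 21.263). ∠LAU = 76.8° gives AU at -0.10000° from the x-axis; with |AU| = 15.1, U = (-15.006, 21.237). ∠AUN = 102.2° gives UN at -77.900° from the x-axis; with |UN| = 15.0, N = (-11.862, 6.5702). ∠UNP = 35.7° gives NP at 137.80° from the x-axis; with |NP| = 29.4, P = (-33.642, 26.319). Then |RP| = |P − R| = 42.713.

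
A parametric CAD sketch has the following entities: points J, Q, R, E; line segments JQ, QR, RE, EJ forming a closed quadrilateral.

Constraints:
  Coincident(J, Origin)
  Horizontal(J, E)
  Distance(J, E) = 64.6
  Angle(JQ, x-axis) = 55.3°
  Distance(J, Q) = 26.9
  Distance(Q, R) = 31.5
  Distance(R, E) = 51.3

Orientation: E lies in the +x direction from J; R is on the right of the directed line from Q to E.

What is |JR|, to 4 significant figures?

16.98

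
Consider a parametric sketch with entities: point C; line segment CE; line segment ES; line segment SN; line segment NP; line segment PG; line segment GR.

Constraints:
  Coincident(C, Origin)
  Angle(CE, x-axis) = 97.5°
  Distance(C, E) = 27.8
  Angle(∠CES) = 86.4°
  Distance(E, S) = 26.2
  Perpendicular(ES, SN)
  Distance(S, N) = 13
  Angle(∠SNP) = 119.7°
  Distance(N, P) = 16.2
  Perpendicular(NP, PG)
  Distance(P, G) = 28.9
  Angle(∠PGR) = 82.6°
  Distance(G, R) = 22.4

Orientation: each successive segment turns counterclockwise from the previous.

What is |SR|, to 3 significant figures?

14.7

C is at the origin; CE runs at 97.5° with length 27.8, so E = (-3.63, 27.6). ∠CES = 86.4° gives ES at -169° from the x-axis; with |ES| = 26.2, S = (-29.3, 22.5). ES is perpendicular to SN, so SN runs at -78.9°; with |SN| = 13.0, N = (-26.8, 9.76). ∠SNP = 119.7° gives NP at -18.6° from the x-axis; with |NP| = 16.2, P = (-11.5, 4.59). The perpendicularity gives PG at right angles to NP, so PG runs at 71.4°; with |PG| = 28.9, G = (-2.26, 32.0). ∠PGR = 82.6° gives GR at 169° from the x-axis; with |GR| = 22.4, R = (-24.2, 36.3). Then |SR| = |R − S| = 14.7.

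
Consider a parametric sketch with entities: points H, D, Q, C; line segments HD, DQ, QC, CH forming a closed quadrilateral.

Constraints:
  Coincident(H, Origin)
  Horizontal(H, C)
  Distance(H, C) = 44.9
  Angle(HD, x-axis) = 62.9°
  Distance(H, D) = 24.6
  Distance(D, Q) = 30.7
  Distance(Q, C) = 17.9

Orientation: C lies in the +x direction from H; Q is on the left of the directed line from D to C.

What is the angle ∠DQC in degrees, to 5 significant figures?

108.68°

H is at the origin; HC is horizontal with |HC| = 44.9 and C in +x, so C = (44.9, 0). HD runs at 62.9° with |HD| = 24.6, so D = (11.206, 21.899). Q is determined by |DQ| = 30.7 and |QC| = 17.9 together: it lies at the intersection of circle(D, 30.7) and circle(C, 17.9). With |DC| = 40.185, the foot of the radical line on DC is 27.833 from D and the perpendicular offset is √(30.7² − 27.833²) = 12.955. Taking the left-of-DC solution: Q = (41.603, 17.594).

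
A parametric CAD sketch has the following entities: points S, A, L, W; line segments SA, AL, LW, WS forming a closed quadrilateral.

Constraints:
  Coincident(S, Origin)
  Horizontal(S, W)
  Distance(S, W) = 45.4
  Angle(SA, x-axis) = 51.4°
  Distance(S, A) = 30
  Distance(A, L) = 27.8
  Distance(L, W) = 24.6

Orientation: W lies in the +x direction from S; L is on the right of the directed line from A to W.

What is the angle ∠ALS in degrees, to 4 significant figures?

73.60°

Checks: |AL| = 27.80 ✓; |LW| = 24.60 ✓.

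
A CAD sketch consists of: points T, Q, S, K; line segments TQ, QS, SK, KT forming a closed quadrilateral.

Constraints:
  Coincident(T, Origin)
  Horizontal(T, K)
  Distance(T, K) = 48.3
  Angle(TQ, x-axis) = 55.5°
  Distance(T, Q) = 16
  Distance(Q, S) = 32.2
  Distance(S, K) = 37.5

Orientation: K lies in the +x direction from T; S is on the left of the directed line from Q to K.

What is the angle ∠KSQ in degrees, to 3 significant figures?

72.4°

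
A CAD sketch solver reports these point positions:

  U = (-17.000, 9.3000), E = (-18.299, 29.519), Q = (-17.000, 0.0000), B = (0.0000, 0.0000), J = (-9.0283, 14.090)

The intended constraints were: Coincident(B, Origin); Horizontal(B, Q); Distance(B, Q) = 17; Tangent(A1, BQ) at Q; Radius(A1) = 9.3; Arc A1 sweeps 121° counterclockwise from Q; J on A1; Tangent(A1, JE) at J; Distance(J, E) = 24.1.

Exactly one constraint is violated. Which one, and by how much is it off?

Distance(J, E) = 24.1 — off by 6.10.

B = (0.00, 0.00) ✓; B.y = 0.00, Q.y = 0.00 ✓; |BQ| = 17.00 ✓; ∠(UQ, QB) = 90.00° ✓; |UQ| = 9.300 ✓; bearing(U→J) − bearing(U→Q) = 121.0° ✓; |UJ| = 9.300 ✓; ∠(UJ, JE) = 90.00° ✓; |JE| = 18.00 ✗.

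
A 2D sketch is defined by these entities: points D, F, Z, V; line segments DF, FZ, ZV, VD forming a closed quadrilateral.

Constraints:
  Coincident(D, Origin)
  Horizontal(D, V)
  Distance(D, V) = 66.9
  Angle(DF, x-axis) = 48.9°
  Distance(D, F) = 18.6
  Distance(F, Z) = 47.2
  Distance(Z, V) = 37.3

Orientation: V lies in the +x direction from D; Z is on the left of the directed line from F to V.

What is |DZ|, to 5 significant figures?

64.795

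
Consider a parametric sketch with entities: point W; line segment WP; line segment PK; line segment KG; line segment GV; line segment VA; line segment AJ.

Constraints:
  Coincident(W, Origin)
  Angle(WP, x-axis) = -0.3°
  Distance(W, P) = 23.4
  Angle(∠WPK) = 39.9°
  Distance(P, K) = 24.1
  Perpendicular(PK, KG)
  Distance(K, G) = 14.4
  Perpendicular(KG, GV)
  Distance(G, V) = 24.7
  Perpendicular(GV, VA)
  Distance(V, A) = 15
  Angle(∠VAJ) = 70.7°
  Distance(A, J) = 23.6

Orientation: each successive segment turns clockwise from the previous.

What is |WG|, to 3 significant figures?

6.18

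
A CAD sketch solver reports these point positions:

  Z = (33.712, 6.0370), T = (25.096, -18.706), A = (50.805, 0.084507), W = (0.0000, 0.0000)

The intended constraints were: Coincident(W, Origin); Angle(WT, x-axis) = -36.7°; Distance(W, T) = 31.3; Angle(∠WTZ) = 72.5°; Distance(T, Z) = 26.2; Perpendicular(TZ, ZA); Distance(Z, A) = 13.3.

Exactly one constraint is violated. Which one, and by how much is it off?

Distance(Z, A) = 13.3 — off by 4.80.

W = (0.00, 0.00) ✓; WT at -36.70° ✓; |WT| = 31.30 ✓; ∠WTZ = 72.50° ✓; |TZ| = 26.20 ✓; ∠(TZ, ZA) = 90.00° ✓; |ZA| = 18.10 ✗.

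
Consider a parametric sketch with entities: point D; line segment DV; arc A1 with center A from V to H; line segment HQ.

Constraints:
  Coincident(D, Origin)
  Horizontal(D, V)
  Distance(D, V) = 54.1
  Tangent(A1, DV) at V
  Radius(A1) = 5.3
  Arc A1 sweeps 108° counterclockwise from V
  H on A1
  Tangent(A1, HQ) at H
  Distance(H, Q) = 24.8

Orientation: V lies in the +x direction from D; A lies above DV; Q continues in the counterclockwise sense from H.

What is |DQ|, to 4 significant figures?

59.85

D is at the origin; DV is horizontal with |DV| = 54.1 and V on the +x side, so V = (54.10, 0.000). Tangency of A1 to DV means the radius AV is perpendicular to DV, so A = V + (0, 5.3) = (54.10, 5.300). On A1, V sits at bearing -90° from A; a 108° counterclockwise sweep puts H at bearing 18°, so H = A + 5.3·(cos 18°, sin 18°) = (59.14, 6.938). Tangency of A1 to HQ means the radius AH is perpendicular to HQ, so HQ runs along (−sin 18°, cos 18°); with |HQ| = 24.8, Q = (51.48, 30.52). Then |DQ| = |Q − D| = 59.85.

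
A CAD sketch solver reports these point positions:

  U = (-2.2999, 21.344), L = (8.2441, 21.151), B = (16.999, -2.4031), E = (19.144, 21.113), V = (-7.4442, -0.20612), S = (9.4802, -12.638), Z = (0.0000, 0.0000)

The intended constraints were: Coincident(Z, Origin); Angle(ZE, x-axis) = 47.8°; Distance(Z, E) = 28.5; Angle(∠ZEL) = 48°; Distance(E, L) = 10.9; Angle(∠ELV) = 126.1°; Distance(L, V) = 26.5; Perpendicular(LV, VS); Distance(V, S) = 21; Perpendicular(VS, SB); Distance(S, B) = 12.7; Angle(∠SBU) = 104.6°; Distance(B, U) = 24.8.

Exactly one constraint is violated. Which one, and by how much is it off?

Distance(B, U) = 24.8 — off by 5.80.

Z = (0.00, 0.00) ✓; ZE at 47.80° ✓; |ZE| = 28.50 ✓; ∠ZEL = 48.00° ✓; |EL| = 10.90 ✓; ∠ELV = 126.1° ✓; |LV| = 26.50 ✓; ∠(LV, VS) = 90.00° ✓; |VS| = 21.00 ✓; ∠(VS, SB) = 90.00° ✓; |SB| = 12.70 ✓; ∠SBU = 104.6° ✓; |BU| = 30.60 ✗.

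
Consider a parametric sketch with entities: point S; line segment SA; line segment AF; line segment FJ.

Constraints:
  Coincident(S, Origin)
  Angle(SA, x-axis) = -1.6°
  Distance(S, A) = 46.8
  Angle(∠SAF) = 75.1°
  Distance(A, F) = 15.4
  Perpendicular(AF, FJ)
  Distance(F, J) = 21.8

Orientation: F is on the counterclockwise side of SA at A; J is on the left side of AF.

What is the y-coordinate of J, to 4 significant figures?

8.665

S is at the origin; SA runs at -1.6° with length 46.8, so A = 46.8·(cos -1.6°, sin -1.6°) = (46.78, -1.307). ∠SAF = 75.1°, so AF runs at -1.6° + (180° − 75.1°) = 103.3° from the x-axis; with |AF| = 15.4, F = A + 15.4·(cos 103.3°, sin 103.3°) = (43.24, 13.68). AF is perpendicular to FJ; with |FJ| = 21.8 on the left of AF, J = F + 21.8·(-0.9732, -0.2300) = (22.02, 8.665). So J.y = 8.665.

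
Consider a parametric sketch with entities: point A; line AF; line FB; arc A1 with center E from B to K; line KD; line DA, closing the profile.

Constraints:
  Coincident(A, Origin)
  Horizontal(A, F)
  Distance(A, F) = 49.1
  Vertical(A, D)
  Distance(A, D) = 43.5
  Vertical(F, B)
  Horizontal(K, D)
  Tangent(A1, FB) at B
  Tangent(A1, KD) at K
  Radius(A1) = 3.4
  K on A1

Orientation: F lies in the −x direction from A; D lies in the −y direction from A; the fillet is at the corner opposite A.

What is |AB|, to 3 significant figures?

63.4

A is at the origin; AF is horizontal with |AF| = 49.1 and F on the −x side, so F = (-49.1, 0.00). AD is vertical with |AD| = 43.5 and D on the −y side, so D = (0.00, -43.5). The virtual corner opposite A is at (-49.1, -43.5). Since A1 is tangent to FB there, EB ⟂ FB and A1 meets KD tangentially, so EK is at right angles to KD, with radius 3.4, so the center E sits 3.4 in from both sides at E = (-45.7, -40.1). That places the tangent points at B = (-49.1, -40.1) on FB and K = (-45.7, -43.5) on KD. Then |AB| = |B − A| = 63.4.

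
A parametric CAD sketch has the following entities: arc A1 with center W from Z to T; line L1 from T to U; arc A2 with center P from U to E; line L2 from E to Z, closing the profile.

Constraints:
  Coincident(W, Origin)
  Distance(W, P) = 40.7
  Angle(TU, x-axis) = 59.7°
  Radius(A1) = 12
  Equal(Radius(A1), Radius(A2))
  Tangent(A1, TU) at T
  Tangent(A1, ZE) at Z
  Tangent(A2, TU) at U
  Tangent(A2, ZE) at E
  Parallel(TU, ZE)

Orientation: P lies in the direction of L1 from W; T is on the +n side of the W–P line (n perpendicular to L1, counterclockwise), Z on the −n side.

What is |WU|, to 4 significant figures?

42.43

The slot axis is L1's direction at 59.7°, so u = (cos 59.7°, sin 59.7°) = (0.5045, 0.8634) and n = (−sin 59.7°, cos 59.7°) = (-0.8634, 0.5045). W is at the origin and P lies 40.7 along u from W, so P = 40.7·u = (20.53, 35.14). Tangency of A1 to both parallel lines with radius 12.0 puts T and Z at W ± 12.0·n: T = (-10.36, 6.054), Z = (10.36, -6.054). Equal radii place U and E the same way about P: U = P + 12.0·n = (10.17, 41.19), E = P − 12.0·n = (30.90, 29.09). Then |WU| = |U − W| = 42.43.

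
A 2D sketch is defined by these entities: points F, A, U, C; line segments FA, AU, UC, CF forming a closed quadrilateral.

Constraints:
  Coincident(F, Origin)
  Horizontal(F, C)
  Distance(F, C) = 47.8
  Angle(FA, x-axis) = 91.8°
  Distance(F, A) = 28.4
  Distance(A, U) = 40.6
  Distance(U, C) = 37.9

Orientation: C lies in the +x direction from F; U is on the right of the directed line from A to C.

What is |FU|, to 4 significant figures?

15.34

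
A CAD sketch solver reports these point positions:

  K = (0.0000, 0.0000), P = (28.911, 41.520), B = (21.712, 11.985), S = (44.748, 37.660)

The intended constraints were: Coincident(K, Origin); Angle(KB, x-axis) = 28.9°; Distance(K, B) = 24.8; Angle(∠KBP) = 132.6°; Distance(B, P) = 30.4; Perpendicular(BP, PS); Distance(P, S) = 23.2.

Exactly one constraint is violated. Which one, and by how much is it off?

Distance(P, S) = 23.2 — off by 6.90.

K = (0.00, 0.00) ✓; KB at 28.90° ✓; |KB| = 24.80 ✓; ∠KBP = 132.6° ✓; |BP| = 30.40 ✓; ∠(BP, PS) = 90.00° ✓; |PS| = 16.30 ✗.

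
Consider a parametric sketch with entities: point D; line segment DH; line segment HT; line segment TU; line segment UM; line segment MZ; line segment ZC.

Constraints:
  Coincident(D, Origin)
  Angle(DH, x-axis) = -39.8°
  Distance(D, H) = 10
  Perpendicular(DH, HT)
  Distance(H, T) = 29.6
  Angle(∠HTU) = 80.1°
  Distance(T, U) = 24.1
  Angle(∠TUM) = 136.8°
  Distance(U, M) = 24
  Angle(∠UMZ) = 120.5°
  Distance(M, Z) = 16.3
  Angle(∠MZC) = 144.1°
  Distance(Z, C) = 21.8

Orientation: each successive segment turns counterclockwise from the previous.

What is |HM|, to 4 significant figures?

38.66

D is at the origin; DH runs at -39.8° with length 10.0, so H = (7.683, -6.401). The perpendicularity gives HT at right angles to DH, so HT runs at 50.20°; with |HT| = 29.6, T = (26.63, 16.34). ∠HTU = 80.1° gives TU at 150.1° from the x-axis; with |TU| = 24.1, U = (5.738, 28.35). ∠TUM = 136.8° gives UM at -166.7° from the x-axis; with |UM| = 24.0, M = (-17.62, 22.83). Then |HM| = |M − H| = 38.66.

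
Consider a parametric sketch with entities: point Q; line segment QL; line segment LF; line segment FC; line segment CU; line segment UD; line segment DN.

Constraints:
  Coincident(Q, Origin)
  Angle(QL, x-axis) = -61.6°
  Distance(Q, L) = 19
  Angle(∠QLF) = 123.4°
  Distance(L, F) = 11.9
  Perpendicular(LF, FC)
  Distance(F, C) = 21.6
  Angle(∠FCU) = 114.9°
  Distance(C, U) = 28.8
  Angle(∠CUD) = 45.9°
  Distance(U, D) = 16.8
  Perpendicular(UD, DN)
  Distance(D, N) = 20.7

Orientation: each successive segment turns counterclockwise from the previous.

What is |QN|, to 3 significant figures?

23.1

∠CUD = 45.9° gives UD at -75.8° from the x-axis; with |UD| = 16.8, D = (1.93, 1.84). The perpendicularity gives DN at right angles to UD, so DN runs at 14.2°; with |DN| = 20.7, N = (22.0, 6.91). Then |QN| = |N − Q| = 23.1.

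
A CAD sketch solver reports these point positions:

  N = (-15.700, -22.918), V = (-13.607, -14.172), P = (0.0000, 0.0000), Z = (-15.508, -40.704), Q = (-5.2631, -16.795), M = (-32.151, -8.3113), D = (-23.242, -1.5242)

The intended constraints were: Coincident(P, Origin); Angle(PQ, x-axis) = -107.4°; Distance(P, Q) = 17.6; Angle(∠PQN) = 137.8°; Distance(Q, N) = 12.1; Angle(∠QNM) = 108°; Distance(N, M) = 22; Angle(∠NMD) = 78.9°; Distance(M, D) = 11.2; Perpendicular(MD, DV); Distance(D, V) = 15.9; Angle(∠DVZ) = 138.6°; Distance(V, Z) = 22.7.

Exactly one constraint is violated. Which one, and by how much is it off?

Distance(V, Z) = 22.7 — off by 3.90.

P = (0.00, 0.00) ✓; PQ at -107.4° ✓; |PQ| = 17.60 ✓; ∠PQN = 137.8° ✓; |QN| = 12.10 ✓; ∠QNM = 108.0° ✓; |NM| = 22.00 ✓; ∠NMD = 78.90° ✓; |MD| = 11.20 ✓; ∠(MD, DV) = 90.00° ✓; |DV| = 15.90 ✓; ∠DVZ = 138.6° ✓; |VZ| = 26.60 ✗.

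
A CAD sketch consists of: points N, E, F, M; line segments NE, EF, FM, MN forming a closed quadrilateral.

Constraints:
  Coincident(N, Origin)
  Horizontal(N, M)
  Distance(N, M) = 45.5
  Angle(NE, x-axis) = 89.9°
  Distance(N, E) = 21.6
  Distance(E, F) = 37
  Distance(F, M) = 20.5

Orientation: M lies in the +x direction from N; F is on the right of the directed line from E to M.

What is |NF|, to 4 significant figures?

26.15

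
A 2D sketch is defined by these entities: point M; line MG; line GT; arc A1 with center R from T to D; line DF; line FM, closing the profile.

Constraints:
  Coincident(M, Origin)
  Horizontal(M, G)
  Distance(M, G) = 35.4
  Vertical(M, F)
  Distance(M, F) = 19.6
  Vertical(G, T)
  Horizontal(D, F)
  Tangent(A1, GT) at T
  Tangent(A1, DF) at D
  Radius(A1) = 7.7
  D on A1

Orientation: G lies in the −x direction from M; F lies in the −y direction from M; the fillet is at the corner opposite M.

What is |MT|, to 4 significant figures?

37.35

M is at the origin; M and G share the same y with |MG| = 35.4 and G on the −x side, so G = (-35.40, 0.000). M and F share the same x with |MF| = 19.6 and F on the −y side, so F = (0.000, -19.60). The virtual corner opposite M is at (-35.40, -19.60). A1 meets GT tangentially, so RT is at right angles to GT and A1 meets DF tangentially, so RD is at right angles to DF, with radius 7.7, so the center R sits 7.7 in from both sides at R = (-27.70, -11.90). That places the tangent points at T = (-35.40, -11.90) on GT and D = (-27.70, -19.60) on DF. Then |MT| = |T − M| = 37.35.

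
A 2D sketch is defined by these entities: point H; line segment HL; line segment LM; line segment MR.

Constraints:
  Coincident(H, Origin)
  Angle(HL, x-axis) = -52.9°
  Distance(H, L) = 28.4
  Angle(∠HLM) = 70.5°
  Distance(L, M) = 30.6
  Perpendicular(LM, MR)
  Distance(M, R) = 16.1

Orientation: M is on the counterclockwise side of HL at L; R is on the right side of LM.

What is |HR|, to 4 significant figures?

47.79

H is at the origin; HL runs at -52.9° with length 28.4, so L = 28.4·(cos -52.9°, sin -52.9°) = (17.13, -22.65). ∠HLM = 70.5°, so LM runs at -52.9° + (180° − 70.5°) = 56.60° from the x-axis; with |LM| = 30.6, M = L + 30.6·(cos 56.60°, sin 56.60°) = (33.98, 2.895). LM is perpendicular to MR; with |MR| = 16.1 on the right of LM, R = M + 16.1·(0.8348, -0.5505) = (47.42, -5.968). Then |HR| = |R − H| = 47.79.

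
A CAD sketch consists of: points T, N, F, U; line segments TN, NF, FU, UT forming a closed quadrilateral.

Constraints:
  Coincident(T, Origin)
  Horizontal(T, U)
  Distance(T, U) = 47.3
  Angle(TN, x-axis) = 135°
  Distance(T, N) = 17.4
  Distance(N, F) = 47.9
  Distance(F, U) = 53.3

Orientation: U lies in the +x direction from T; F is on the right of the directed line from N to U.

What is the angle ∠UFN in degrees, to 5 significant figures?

73.721°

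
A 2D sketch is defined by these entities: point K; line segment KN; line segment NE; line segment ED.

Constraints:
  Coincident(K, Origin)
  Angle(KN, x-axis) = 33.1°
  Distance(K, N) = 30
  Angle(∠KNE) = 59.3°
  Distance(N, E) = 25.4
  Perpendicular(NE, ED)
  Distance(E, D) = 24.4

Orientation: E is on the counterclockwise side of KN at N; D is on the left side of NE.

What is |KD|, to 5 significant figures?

10.180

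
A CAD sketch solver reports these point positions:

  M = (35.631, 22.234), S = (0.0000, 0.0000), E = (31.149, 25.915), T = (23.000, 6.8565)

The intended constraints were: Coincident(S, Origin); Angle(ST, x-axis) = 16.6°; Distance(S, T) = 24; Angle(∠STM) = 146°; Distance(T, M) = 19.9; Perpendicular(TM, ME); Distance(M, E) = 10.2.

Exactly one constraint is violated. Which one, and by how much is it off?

Distance(M, E) = 10.2 — off by 4.40.

S = (0.00, 0.00) ✓; ST at 16.60° ✓; |ST| = 24.00 ✓; ∠STM = 146.0° ✓; |TM| = 19.90 ✓; ∠(TM, ME) = 90.00° ✓; |ME| = 5.800 ✗.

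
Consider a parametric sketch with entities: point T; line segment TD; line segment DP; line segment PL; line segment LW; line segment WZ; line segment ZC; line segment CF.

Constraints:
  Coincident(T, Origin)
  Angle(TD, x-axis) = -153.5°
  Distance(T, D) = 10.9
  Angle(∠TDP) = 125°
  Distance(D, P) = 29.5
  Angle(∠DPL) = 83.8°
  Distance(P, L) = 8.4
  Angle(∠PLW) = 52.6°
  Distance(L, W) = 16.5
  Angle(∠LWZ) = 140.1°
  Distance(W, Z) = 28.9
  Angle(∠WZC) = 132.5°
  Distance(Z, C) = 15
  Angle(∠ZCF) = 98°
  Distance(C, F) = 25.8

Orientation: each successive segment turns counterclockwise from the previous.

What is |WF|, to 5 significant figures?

38.351

T is at the origin; TD runs at -153.5° with length 10.9, so D = (-9.7548, -4.8636). ∠TDP = 125.0° gives DP at -98.500° from the x-axis; with |DP| = 29.5, P = (-14.115, -34.040). ∠DPL = 83.8° gives PL at -2.3000° from the x-axis; with |PL| = 8.4, L = (-5.7219, -34.377). ∠PLW = 52.6° gives LW at 125.10° from the x-axis; with |LW| = 16.5, W = (-15.210, -20.877). ∠LWZ = 140.1° gives WZ at 165.00° from the x-axis; with |WZ| = 28.9, Z = (-43.125, -13.397). ∠WZC = 132.5° gives ZC at -147.50° from the x-axis; with |ZC| = 15.0, C = (-55.776, -21.457). ∠ZCF = 98.0° gives CF at -65.500° from the x-axis; with |CF| = 25.8, F = (-45.077, -44.934). Then |WF| = |F − W| = 38.351.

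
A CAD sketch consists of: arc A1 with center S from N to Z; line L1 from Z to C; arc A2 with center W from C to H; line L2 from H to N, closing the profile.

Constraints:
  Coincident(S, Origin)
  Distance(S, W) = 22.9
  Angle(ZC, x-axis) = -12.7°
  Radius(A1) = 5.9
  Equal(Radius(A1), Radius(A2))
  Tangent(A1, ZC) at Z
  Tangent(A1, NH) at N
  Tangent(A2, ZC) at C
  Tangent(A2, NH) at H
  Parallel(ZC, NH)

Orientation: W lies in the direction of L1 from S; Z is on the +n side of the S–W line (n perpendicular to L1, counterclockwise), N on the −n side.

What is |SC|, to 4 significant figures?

23.65

The slot axis is L1's direction at -12.7°, so u = (cos -12.7°, sin -12.7°) = (0.9755, -0.2198) and n = (−sin -12.7°, cos -12.7°) = (0.2198, 0.9755). S is at the origin and W lies 22.9 along u from S, so W = 22.9·u = (22.34, -5.034). Tangency of A1 to both parallel lines with radius 5.9 puts Z and N at S ± 5.9·n: Z = (1.297, 5.756), N = (-1.297, -5.756). Equal radii place C and H the same way about W: C = W + 5.9·n = (23.64, 0.7212), H = W − 5.9·n = (21.04, -10.79). Then |SC| = |C − S| = 23.65.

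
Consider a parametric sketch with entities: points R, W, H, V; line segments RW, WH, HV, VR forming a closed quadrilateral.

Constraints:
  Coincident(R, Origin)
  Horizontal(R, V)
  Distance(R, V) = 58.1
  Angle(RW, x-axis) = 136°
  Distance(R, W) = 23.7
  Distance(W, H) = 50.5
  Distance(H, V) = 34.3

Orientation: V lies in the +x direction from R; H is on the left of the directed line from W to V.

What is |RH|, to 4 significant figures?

40.41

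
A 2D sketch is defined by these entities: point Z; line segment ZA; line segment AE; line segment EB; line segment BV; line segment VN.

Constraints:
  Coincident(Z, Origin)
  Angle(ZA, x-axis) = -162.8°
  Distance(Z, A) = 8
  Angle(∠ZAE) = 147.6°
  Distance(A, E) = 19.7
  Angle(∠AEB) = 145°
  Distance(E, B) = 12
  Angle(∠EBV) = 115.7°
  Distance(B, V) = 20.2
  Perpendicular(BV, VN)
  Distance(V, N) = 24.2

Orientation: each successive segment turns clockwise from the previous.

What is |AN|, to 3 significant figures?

23.0

Z is at the origin; ZA runs at -162.8° with length 8.0, so A = (-7.64, -2.37). ∠ZAE = 147.6° gives AE at 165° from the x-axis; with |AE| = 19.7, E = (-26.7, 2.80). ∠AEB = 145.0° gives EB at 130° from the x-axis; with |EB| = 12.0, B = (-34.3, 12.0). ∠EBV = 115.7° gives BV at 65.5° from the x-axis; with |BV| = 20.2, V = (-26.0, 30.4). The perpendicularity gives VN at right angles to BV, so VN runs at -24.5°; with |VN| = 24.2, N = (-3.94, 20.4). Then |AN| = |N − A| = 23.0.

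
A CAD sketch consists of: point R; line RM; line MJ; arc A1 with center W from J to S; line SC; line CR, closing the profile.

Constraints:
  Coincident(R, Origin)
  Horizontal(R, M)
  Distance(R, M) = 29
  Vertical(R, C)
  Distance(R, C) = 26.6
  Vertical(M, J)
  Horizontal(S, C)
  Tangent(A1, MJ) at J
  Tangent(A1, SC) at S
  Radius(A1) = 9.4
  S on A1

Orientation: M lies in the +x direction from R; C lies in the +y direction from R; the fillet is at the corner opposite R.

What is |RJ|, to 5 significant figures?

33.717

R is at the origin; RM is horizontal with |RM| = 29.0 and M on the +x side, so M = (29.000, 0.0000). R and C share the same x with |RC| = 26.6 and C on the +y side, so C = (0.0000, 26.600). The virtual corner opposite R is at (29.000, 26.600). Since A1 is tangent to MJ there, WJ ⟂ MJ and the tangent condition forces WS to be normal to SC, with radius 9.4, so the center W sits 9.4 in from both sides at W = (19.600, 17.200). That places the tangent points at J = (29.000, 17.200) on MJ and S = (19.600, 26.600) on SC. Then |RJ| = |J − R| = 33.717.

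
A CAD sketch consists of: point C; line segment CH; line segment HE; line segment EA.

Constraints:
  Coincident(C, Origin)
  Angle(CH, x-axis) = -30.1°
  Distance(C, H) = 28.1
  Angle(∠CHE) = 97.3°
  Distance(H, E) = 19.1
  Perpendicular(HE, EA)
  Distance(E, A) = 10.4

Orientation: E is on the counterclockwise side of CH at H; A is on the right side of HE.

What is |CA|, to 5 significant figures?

44.483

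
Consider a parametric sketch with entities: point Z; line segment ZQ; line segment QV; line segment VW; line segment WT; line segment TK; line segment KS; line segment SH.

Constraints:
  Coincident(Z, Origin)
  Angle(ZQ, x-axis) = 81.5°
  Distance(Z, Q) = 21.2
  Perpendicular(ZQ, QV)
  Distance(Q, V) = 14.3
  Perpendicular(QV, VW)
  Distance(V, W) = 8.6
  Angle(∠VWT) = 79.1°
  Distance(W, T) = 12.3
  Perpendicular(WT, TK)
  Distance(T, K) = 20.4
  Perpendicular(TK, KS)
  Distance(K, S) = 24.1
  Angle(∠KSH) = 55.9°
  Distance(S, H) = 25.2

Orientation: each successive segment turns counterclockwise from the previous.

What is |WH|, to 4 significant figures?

2.375

Z is at the origin; ZQ runs at 81.5° with length 21.2, so Q = (3.134, 20.97). ZQ ⟂ QV, so QV runs at 171.5°; with |QV| = 14.3, V = (-11.01, 23.08). The perpendicularity gives VW at right angles to QV, so VW runs at -98.50°; with |VW| = 8.6, W = (-12.28, 14.58). ∠VWT = 79.1° gives WT at 2.400° from the x-axis; with |WT| = 12.3, T = (0.008683, 15.09). WT is perpendicular to TK, so TK runs at 92.40°; with |TK| = 20.4, K = (-0.8456, 35.47). TK ⟂ KS, so KS runs at -177.6°; with |KS| = 24.1, S = (-24.92, 34.46). ∠KSH = 55.9° gives SH at -53.50° from the x-axis; with |SH| = 25.2, H = (-9.935, 14.21). Then |WH| = |H − W| = 2.375.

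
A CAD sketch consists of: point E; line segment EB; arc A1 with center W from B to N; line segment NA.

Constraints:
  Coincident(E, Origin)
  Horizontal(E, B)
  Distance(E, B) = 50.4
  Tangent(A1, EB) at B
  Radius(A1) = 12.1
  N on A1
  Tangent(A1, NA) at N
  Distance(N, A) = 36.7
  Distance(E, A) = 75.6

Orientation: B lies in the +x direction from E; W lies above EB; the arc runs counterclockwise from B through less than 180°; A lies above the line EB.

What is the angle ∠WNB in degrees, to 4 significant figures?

40.40°

Checks: ∠(WB, BE) = 90.00° ✓; |WB| = 12.10 ✓; |WN| = 12.10 ✓; ∠(WN, NA) = 90.00° ✓; |NA| = 36.70 ✓; |EA| = 75.60 ✓.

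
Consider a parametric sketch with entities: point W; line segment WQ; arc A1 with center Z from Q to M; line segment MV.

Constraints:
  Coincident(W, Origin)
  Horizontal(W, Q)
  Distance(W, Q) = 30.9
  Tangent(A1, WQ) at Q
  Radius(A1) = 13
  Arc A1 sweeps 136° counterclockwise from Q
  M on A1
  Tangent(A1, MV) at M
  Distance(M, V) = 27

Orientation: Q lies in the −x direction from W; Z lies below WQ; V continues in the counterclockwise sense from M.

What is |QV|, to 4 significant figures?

42.40

W is at the origin; W and Q share the same y with |WQ| = 30.9 and Q on the −x side, so Q = (-30.90, 0.000). Since A1 is tangent to WQ there, ZQ ⟂ WQ, so Z = Q + (0, -13) = (-30.90, -13.00). On A1, Q sits at bearing 90° from Z; a 136° counterclockwise sweep puts M at bearing 226°, so M = Z + 13.0·(cos 226°, sin 226°) = (-39.93, -22.35). Tangency of A1 to MV means the radius ZM is perpendicular to MV, so MV runs along (−sin 226°, cos 226°); with |MV| = 27.0, V = (-20.51, -41.11). Then |QV| = |V − Q| = 42.40.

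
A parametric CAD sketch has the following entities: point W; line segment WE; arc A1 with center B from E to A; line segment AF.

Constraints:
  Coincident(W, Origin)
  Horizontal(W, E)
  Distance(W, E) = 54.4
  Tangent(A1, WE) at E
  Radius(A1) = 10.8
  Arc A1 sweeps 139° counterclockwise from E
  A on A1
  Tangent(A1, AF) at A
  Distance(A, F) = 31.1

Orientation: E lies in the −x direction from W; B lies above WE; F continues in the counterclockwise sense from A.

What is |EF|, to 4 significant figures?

42.63

W is at the origin; W and E share the same y with |WE| = 54.4 and E on the −x side, so E = (-54.40, 0.000). A1 meets WE tangentially, so BE is at right angles to WE, so B = E + (0, 10.8) = (-54.40, 10.80). On A1, E sits at bearing -90° from B; a 139° counterclockwise sweep puts A at bearing 49°, so A = B + 10.8·(cos 49°, sin 49°) = (-47.31, 18.95). Tangency of A1 to AF means the radius BA is perpendicular to AF, so AF runs along (−sin 49°, cos 49°); with |AF| = 31.1, F = (-70.79, 39.35). Then |EF| = |F − E| = 42.63.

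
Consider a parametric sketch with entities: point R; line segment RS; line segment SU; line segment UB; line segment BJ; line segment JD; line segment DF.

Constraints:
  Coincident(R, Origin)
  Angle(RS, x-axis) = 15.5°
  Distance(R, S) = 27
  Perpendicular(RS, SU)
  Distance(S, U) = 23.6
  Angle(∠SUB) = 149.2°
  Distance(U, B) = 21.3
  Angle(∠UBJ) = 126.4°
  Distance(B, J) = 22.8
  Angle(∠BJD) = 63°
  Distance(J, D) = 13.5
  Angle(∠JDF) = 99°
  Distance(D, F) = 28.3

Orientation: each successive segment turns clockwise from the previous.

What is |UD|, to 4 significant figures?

29.75

R is at the origin; RS runs at 15.5° with length 27.0, so S = (26.02, 7.215). The perpendicularity gives SU at right angles to RS, so SU runs at -74.50°; with |SU| = 23.6, U = (32.32, -15.53). ∠SUB = 149.2° gives UB at -105.3° from the x-axis; with |UB| = 21.3, B = (26.70, -36.07). ∠UBJ = 126.4° gives BJ at -158.9° from the x-axis; with |BJ| = 22.8, J = (5.433, -44.28). ∠BJD = 63.0° gives JD at 84.10° from the x-axis; with |JD| = 13.5, D = (6.821, -30.85). Then |UD| = |D − U| = 29.75.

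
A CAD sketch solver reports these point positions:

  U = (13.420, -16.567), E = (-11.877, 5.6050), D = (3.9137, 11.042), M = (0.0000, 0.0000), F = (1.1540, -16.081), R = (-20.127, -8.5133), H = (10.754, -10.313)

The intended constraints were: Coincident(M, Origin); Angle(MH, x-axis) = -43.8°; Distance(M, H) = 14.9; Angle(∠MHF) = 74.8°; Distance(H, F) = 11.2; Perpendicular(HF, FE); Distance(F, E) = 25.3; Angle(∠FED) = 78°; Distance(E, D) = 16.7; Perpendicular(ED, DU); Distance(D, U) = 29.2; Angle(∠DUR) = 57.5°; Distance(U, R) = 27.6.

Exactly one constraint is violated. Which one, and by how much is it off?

Distance(U, R) = 27.6 — off by 6.90.

M = (0.00, 0.00) ✓; MH at -43.80° ✓; |MH| = 14.90 ✓; ∠MHF = 74.80° ✓; |HF| = 11.20 ✓; ∠(HF, FE) = 90.00° ✓; |FE| = 25.30 ✓; ∠FED = 78.00° ✓; |ED| = 16.70 ✓; ∠(ED, DU) = 90.00° ✓; |DU| = 29.20 ✓; ∠DUR = 57.50° ✓; |UR| = 34.50 ✗.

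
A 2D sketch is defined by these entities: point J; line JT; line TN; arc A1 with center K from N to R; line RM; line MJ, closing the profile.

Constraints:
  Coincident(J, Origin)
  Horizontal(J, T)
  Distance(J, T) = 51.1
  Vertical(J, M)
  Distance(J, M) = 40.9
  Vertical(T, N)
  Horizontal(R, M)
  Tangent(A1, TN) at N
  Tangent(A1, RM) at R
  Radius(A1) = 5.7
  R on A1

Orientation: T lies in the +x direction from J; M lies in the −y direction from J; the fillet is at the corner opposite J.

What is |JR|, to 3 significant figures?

61.1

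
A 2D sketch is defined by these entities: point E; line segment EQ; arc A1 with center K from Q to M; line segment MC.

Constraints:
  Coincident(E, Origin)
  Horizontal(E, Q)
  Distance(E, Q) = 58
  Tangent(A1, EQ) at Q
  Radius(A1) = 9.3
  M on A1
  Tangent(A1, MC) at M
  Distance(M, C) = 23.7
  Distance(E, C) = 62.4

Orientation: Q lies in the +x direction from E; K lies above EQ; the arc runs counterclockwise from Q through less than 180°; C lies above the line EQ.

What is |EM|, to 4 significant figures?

67.26

Checks: E = (0.00, 0.00) ✓; |KM| = 9.300 ✓; ∠(KM, MC) = 90.00° ✓; |MC| = 23.70 ✓; |EC| = 62.40 ✓.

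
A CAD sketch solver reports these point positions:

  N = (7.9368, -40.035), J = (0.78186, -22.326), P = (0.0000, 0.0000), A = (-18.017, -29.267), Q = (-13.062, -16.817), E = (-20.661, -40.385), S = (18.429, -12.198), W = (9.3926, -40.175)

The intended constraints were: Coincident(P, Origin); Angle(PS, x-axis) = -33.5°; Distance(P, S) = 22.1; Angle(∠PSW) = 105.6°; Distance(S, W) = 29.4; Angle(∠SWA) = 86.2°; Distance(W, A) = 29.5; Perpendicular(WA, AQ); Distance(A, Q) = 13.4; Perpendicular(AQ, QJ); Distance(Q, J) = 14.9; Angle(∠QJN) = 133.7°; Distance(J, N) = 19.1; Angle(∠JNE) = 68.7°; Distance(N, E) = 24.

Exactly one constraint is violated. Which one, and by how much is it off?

Distance(N, E) = 24 — off by 4.60.

P = (0.00, 0.00) ✓; PS at -33.50° ✓; |PS| = 22.10 ✓; ∠PSW = 105.6° ✓; |SW| = 29.40 ✓; ∠SWA = 86.20° ✓; |WA| = 29.50 ✓; ∠(WA, AQ) = 90.00° ✓; |AQ| = 13.40 ✓; ∠(AQ, QJ) = 90.00° ✓; |QJ| = 14.90 ✓; ∠QJN = 133.7° ✓; |JN| = 19.10 ✓; ∠JNE = 68.70° ✓; |NE| = 28.60 ✗.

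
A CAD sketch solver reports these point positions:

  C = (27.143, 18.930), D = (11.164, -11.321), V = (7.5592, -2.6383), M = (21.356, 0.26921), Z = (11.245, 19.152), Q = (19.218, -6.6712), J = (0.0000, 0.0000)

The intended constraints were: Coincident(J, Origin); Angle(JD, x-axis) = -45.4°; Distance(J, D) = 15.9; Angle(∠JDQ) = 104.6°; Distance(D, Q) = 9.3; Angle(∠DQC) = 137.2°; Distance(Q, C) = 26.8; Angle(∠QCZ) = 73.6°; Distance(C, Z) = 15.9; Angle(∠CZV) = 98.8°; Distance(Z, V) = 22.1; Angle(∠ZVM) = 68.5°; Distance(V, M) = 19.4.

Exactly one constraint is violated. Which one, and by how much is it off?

Distance(V, M) = 19.4 — off by 5.30.

J = (0.00, 0.00) ✓; JD at -45.40° ✓; |JD| = 15.90 ✓; ∠JDQ = 104.6° ✓; |DQ| = 9.300 ✓; ∠DQC = 137.2° ✓; |QC| = 26.80 ✓; ∠QCZ = 73.60° ✓; |CZ| = 15.90 ✓; ∠CZV = 98.80° ✓; |ZV| = 22.10 ✓; ∠ZVM = 68.50° ✓; |VM| = 14.10 ✗.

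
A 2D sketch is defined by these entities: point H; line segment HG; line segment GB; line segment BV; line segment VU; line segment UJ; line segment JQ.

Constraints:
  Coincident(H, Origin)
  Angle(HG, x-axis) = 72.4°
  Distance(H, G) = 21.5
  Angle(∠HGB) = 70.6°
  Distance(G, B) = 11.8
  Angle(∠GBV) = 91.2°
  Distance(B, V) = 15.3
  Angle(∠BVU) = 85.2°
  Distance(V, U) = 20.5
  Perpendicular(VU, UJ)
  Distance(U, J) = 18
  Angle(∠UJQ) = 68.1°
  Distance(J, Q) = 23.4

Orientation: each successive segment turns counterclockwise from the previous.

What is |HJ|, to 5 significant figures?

28.164

∠BVU = 85.2° gives VU at 5.4000° from the x-axis; with |VU| = 20.5, U = (15.276, 6.7530). VU is perpendicular to UJ, so UJ runs at 95.400°; with |UJ| = 18.0, J = (13.582, 24.673). Then |HJ| = |J − H| = 28.164.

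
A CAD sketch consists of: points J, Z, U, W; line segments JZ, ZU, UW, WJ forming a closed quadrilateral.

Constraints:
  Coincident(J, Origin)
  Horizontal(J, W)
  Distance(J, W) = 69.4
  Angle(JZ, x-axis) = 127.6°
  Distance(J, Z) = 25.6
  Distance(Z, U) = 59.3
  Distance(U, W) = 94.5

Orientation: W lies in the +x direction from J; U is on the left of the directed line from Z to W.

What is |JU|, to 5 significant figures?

74.367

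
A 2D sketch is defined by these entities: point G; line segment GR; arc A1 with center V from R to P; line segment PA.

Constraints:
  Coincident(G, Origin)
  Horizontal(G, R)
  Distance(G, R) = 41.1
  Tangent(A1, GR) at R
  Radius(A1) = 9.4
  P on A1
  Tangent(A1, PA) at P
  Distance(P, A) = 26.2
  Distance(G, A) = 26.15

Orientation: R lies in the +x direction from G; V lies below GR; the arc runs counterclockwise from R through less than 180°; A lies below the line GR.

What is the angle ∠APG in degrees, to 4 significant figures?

48.48°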